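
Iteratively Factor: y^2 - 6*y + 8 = (y - 4)*(y - 2)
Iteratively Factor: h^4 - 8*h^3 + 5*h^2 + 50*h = (h - 5)*(h^3 - 3*h^2 - 10*h) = (h - 5)^2*(h^2 + 2*h) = h*(h - 5)^2*(h + 2)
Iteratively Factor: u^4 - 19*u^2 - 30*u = (u + 3)*(u^3 - 3*u^2 - 10*u) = (u + 2)*(u + 3)*(u^2 - 5*u) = (u - 5)*(u + 2)*(u + 3)*(u)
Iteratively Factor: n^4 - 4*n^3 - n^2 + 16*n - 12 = (n - 1)*(n^3 - 3*n^2 - 4*n + 12) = (n - 2)*(n - 1)*(n^2 - n - 6) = (n - 3)*(n - 2)*(n - 1)*(n + 2)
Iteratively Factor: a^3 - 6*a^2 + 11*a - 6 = (a - 3)*(a^2 - 3*a + 2) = (a - 3)*(a - 2)*(a - 1)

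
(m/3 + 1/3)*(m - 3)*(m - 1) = m^3/3 - m^2 - m/3 + 1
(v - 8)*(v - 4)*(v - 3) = v^3 - 15*v^2 + 68*v - 96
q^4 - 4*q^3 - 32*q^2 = q^2*(q - 8)*(q + 4)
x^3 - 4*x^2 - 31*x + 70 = (x - 7)*(x - 2)*(x + 5)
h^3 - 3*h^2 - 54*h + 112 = (h - 8)*(h - 2)*(h + 7)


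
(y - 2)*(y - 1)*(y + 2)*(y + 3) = y^4 + 2*y^3 - 7*y^2 - 8*y + 12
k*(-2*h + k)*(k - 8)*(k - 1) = -2*h*k^3 + 18*h*k^2 - 16*h*k + k^4 - 9*k^3 + 8*k^2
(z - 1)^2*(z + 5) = z^3 + 3*z^2 - 9*z + 5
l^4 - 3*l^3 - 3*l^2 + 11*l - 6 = (l - 3)*(l - 1)^2*(l + 2)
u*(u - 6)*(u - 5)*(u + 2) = u^4 - 9*u^3 + 8*u^2 + 60*u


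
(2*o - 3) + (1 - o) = o - 2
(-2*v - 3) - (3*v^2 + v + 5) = -3*v^2 - 3*v - 8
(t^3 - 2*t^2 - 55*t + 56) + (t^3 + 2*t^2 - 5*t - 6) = 2*t^3 - 60*t + 50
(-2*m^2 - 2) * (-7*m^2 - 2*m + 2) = 14*m^4 + 4*m^3 + 10*m^2 + 4*m - 4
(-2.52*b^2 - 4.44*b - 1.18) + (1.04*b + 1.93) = -2.52*b^2 - 3.4*b + 0.75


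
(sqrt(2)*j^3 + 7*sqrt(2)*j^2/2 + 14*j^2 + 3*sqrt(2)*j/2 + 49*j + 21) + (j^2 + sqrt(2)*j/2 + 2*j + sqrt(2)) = sqrt(2)*j^3 + 7*sqrt(2)*j^2/2 + 15*j^2 + 2*sqrt(2)*j + 51*j + sqrt(2) + 21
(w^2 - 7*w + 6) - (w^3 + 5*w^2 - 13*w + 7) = -w^3 - 4*w^2 + 6*w - 1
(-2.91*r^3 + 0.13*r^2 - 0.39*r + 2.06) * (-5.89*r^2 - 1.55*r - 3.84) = 17.1399*r^5 + 3.7448*r^4 + 13.27*r^3 - 12.0281*r^2 - 1.6954*r - 7.9104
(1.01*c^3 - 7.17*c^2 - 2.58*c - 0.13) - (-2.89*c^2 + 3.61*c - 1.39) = 1.01*c^3 - 4.28*c^2 - 6.19*c + 1.26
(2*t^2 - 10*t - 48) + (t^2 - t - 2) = 3*t^2 - 11*t - 50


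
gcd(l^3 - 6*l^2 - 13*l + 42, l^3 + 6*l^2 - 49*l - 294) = l - 7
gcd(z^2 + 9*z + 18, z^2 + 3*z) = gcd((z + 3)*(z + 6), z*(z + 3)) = z + 3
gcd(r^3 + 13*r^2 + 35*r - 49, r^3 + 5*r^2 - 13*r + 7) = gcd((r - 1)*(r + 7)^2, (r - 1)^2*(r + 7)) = r^2 + 6*r - 7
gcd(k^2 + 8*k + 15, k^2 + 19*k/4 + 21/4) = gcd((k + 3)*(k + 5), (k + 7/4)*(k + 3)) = k + 3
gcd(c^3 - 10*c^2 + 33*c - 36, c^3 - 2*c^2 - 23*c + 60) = c^2 - 7*c + 12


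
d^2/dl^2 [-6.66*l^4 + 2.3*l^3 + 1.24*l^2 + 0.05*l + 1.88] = -79.92*l^2 + 13.8*l + 2.48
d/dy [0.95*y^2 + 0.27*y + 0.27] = 1.9*y + 0.27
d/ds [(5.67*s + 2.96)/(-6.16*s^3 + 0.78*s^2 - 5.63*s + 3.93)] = (69.8544*s^3 + 50.2782*s^2 - 4.6176*s + 38.9479)/(37.9456*s^6 - 9.6096*s^5 + 69.97*s^4 - 57.2004*s^3 + 37.8277*s^2 - 44.2518*s + 15.4449)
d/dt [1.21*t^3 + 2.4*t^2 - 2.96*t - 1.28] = 3.63*t^2 + 4.8*t - 2.96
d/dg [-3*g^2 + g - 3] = 1 - 6*g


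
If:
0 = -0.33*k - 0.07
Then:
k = -0.21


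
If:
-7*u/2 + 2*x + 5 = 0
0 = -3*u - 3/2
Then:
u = -1/2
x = -27/8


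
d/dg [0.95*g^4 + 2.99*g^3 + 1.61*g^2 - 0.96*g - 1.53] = 3.8*g^3 + 8.97*g^2 + 3.22*g - 0.96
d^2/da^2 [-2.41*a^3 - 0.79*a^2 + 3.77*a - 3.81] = -14.46*a - 1.58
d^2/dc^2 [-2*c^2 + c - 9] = -4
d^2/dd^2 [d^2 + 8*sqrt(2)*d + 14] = 2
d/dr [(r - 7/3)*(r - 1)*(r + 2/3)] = 3*r^2 - 16*r/3 + 1/9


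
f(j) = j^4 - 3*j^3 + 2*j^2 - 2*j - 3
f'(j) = 4*j^3 - 9*j^2 + 4*j - 2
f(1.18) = -5.57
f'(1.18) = -3.24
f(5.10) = 317.39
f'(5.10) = 314.91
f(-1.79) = 34.46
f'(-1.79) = -60.94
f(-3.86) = 429.05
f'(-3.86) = -381.59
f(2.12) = -6.64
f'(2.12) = 4.14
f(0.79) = -4.42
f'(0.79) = -2.48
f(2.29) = -5.62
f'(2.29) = 8.00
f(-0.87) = 2.80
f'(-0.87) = -14.93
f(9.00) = 4515.00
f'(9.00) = 2221.00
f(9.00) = 4515.00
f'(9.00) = 2221.00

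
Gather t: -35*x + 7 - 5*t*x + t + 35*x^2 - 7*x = t*(1 - 5*x) + 35*x^2 - 42*x + 7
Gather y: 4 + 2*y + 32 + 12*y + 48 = 14*y + 84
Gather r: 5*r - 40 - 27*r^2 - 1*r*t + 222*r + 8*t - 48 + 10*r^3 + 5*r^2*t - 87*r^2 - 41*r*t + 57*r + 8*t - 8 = 10*r^3 + r^2*(5*t - 114) + r*(284 - 42*t) + 16*t - 96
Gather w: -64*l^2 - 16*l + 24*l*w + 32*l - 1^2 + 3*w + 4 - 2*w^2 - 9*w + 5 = -64*l^2 + 16*l - 2*w^2 + w*(24*l - 6) + 8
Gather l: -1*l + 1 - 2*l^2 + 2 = -2*l^2 - l + 3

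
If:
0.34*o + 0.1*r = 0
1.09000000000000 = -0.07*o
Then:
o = -15.57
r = 52.94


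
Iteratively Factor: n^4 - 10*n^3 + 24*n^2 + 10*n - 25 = (n - 5)*(n^3 - 5*n^2 - n + 5) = (n - 5)*(n + 1)*(n^2 - 6*n + 5) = (n - 5)^2*(n + 1)*(n - 1)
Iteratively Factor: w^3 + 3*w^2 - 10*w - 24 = (w - 3)*(w^2 + 6*w + 8) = (w - 3)*(w + 4)*(w + 2)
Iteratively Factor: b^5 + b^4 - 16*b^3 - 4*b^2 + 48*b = (b)*(b^4 + b^3 - 16*b^2 - 4*b + 48) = b*(b - 2)*(b^3 + 3*b^2 - 10*b - 24) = b*(b - 3)*(b - 2)*(b^2 + 6*b + 8) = b*(b - 3)*(b - 2)*(b + 4)*(b + 2)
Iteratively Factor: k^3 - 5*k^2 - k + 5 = (k - 1)*(k^2 - 4*k - 5) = (k - 1)*(k + 1)*(k - 5)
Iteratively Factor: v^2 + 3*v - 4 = (v - 1)*(v + 4)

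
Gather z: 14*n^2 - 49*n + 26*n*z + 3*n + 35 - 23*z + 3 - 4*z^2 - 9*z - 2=14*n^2 - 46*n - 4*z^2 + z*(26*n - 32) + 36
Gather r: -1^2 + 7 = 6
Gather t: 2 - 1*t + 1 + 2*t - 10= t - 7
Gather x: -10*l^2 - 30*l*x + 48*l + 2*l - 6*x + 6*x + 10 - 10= -10*l^2 - 30*l*x + 50*l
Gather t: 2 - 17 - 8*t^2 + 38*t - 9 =-8*t^2 + 38*t - 24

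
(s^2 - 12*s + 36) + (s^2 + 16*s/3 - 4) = 2*s^2 - 20*s/3 + 32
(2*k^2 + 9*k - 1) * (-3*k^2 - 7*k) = -6*k^4 - 41*k^3 - 60*k^2 + 7*k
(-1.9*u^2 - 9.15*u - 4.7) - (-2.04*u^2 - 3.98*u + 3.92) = 0.14*u^2 - 5.17*u - 8.62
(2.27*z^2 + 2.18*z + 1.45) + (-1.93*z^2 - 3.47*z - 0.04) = 0.34*z^2 - 1.29*z + 1.41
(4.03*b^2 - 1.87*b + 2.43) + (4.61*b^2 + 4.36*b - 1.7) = 8.64*b^2 + 2.49*b + 0.73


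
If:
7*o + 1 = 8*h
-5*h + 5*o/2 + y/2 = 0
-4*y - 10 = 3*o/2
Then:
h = -59/88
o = -10/11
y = -95/44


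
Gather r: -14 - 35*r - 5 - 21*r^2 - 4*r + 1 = -21*r^2 - 39*r - 18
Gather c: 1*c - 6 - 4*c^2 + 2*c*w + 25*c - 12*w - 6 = -4*c^2 + c*(2*w + 26) - 12*w - 12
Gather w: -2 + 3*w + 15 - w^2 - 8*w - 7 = -w^2 - 5*w + 6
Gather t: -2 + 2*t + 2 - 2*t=0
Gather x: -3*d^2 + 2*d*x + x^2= -3*d^2 + 2*d*x + x^2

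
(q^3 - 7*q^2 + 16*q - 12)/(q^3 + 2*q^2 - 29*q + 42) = (q - 2)/(q + 7)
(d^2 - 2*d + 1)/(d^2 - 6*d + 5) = (d - 1)/(d - 5)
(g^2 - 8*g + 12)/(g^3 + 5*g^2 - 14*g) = (g - 6)/(g*(g + 7))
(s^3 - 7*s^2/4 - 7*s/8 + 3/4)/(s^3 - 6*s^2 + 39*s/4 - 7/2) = (4*s + 3)/(2*(2*s - 7))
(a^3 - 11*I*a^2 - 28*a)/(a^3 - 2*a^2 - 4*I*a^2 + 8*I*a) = (a - 7*I)/(a - 2)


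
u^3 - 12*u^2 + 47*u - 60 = (u - 5)*(u - 4)*(u - 3)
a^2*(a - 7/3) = a^3 - 7*a^2/3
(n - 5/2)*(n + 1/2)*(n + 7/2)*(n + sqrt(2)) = n^4 + sqrt(2)*n^3 + 3*n^3/2 - 33*n^2/4 + 3*sqrt(2)*n^2/2 - 33*sqrt(2)*n/4 - 35*n/8 - 35*sqrt(2)/8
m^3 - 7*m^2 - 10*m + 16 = (m - 8)*(m - 1)*(m + 2)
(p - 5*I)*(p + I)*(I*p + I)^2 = -p^4 - 2*p^3 + 4*I*p^3 - 6*p^2 + 8*I*p^2 - 10*p + 4*I*p - 5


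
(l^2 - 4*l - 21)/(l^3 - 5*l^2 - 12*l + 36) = (l - 7)/(l^2 - 8*l + 12)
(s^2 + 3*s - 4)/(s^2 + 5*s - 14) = (s^2 + 3*s - 4)/(s^2 + 5*s - 14)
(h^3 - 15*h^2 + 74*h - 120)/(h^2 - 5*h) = h - 10 + 24/h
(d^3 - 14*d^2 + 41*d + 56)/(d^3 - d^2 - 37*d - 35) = (d - 8)/(d + 5)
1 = 1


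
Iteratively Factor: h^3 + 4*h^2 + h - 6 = (h + 3)*(h^2 + h - 2) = (h + 2)*(h + 3)*(h - 1)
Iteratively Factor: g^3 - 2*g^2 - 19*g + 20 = (g - 1)*(g^2 - g - 20) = (g - 5)*(g - 1)*(g + 4)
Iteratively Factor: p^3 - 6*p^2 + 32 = (p - 4)*(p^2 - 2*p - 8) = (p - 4)^2*(p + 2)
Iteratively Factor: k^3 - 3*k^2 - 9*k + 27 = (k - 3)*(k^2 - 9) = (k - 3)*(k + 3)*(k - 3)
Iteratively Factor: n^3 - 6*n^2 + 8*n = (n)*(n^2 - 6*n + 8) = n*(n - 4)*(n - 2)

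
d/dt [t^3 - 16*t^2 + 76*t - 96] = 3*t^2 - 32*t + 76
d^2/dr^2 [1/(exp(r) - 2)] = (exp(r) + 2)*exp(r)/(exp(r) - 2)^3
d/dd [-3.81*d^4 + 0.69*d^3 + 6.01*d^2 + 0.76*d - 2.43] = -15.24*d^3 + 2.07*d^2 + 12.02*d + 0.76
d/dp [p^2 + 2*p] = 2*p + 2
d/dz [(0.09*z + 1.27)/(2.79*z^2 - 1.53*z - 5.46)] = (-0.2511*z^2 - 7.0866*z + 1.4517)/(7.7841*z^4 - 8.5374*z^3 - 28.1259*z^2 + 16.7076*z + 29.8116)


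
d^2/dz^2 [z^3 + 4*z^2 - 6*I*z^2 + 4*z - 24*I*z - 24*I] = 6*z + 8 - 12*I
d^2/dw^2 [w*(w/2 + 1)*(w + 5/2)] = 3*w + 9/2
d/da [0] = 0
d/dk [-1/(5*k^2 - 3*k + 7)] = (10*k - 3)/(5*k^2 - 3*k + 7)^2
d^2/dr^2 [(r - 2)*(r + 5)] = 2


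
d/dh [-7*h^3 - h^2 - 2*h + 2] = -21*h^2 - 2*h - 2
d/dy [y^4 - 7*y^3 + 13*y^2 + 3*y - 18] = 4*y^3 - 21*y^2 + 26*y + 3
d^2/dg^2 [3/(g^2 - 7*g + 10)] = 6*(-g^2 + 7*g + (2*g - 7)^2 - 10)/(g^2 - 7*g + 10)^3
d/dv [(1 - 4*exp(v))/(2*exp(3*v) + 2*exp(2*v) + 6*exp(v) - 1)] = 2*(8*exp(3*v) + exp(2*v) - 2*exp(v) - 1)*exp(v)/(4*exp(6*v) + 8*exp(5*v) + 28*exp(4*v) + 20*exp(3*v) + 32*exp(2*v) - 12*exp(v) + 1)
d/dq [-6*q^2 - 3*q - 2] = -12*q - 3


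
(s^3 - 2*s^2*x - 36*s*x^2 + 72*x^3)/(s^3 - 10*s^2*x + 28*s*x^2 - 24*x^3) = (-s - 6*x)/(-s + 2*x)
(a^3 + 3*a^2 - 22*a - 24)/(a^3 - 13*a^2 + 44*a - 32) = (a^2 + 7*a + 6)/(a^2 - 9*a + 8)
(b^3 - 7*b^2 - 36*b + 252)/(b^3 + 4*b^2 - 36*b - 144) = (b - 7)/(b + 4)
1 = 1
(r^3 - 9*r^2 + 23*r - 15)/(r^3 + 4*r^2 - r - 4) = (r^2 - 8*r + 15)/(r^2 + 5*r + 4)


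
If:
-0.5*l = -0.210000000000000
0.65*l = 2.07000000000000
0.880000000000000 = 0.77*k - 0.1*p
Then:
No Solution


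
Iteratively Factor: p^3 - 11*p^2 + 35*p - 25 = (p - 5)*(p^2 - 6*p + 5) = (p - 5)*(p - 1)*(p - 5)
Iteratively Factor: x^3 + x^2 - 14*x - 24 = (x + 2)*(x^2 - x - 12) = (x - 4)*(x + 2)*(x + 3)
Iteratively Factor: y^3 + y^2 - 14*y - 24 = (y - 4)*(y^2 + 5*y + 6) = (y - 4)*(y + 2)*(y + 3)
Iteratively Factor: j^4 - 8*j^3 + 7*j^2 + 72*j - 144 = (j - 3)*(j^3 - 5*j^2 - 8*j + 48) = (j - 3)*(j + 3)*(j^2 - 8*j + 16) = (j - 4)*(j - 3)*(j + 3)*(j - 4)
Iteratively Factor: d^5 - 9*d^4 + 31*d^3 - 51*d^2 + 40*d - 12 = (d - 3)*(d^4 - 6*d^3 + 13*d^2 - 12*d + 4) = (d - 3)*(d - 2)*(d^3 - 4*d^2 + 5*d - 2) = (d - 3)*(d - 2)*(d - 1)*(d^2 - 3*d + 2) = (d - 3)*(d - 2)^2*(d - 1)*(d - 1)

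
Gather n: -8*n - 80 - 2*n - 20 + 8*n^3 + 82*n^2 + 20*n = 8*n^3 + 82*n^2 + 10*n - 100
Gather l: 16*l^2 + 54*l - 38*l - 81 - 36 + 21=16*l^2 + 16*l - 96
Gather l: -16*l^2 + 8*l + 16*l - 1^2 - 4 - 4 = -16*l^2 + 24*l - 9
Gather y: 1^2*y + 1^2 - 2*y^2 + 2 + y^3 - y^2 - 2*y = y^3 - 3*y^2 - y + 3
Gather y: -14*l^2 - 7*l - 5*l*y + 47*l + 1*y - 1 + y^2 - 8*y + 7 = -14*l^2 + 40*l + y^2 + y*(-5*l - 7) + 6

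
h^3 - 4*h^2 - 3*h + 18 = (h - 3)^2*(h + 2)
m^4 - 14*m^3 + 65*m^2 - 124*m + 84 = (m - 7)*(m - 3)*(m - 2)^2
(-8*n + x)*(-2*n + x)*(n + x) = 16*n^3 + 6*n^2*x - 9*n*x^2 + x^3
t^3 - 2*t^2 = t^2*(t - 2)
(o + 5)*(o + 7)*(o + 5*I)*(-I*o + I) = -I*o^4 + 5*o^3 - 11*I*o^3 + 55*o^2 - 23*I*o^2 + 115*o + 35*I*o - 175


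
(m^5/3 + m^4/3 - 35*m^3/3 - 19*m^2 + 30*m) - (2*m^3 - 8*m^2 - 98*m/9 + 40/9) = m^5/3 + m^4/3 - 41*m^3/3 - 11*m^2 + 368*m/9 - 40/9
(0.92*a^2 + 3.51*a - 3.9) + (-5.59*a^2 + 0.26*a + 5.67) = -4.67*a^2 + 3.77*a + 1.77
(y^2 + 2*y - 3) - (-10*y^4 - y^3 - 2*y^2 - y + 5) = 10*y^4 + y^3 + 3*y^2 + 3*y - 8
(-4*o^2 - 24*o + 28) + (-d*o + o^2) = -d*o - 3*o^2 - 24*o + 28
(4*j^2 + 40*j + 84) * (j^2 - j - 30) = 4*j^4 + 36*j^3 - 76*j^2 - 1284*j - 2520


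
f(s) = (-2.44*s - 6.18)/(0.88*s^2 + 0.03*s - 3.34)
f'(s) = (-2.44*s - 6.18)*(-1.76*s - 0.03)/(0.88*s^2 + 0.03*s - 3.34)^2 - 2.44/(0.88*s^2 + 0.03*s - 3.34) = (2.1472*s^2 + 10.8768*s + 8.335)/(0.7744*s^4 + 0.0528*s^3 - 5.8775*s^2 - 0.2004*s + 11.1556)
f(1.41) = 6.21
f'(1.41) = 11.66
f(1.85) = 39.22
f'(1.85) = 481.49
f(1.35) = 5.59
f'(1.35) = 9.37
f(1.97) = -81.81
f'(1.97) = 2112.38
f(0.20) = 2.02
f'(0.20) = 0.97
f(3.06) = -2.73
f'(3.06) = 2.48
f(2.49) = -5.59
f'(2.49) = 10.15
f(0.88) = 3.16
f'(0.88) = 2.82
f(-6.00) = 0.30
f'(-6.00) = 0.03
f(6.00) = -0.73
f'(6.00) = 0.19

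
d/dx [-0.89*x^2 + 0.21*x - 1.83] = 0.21 - 1.78*x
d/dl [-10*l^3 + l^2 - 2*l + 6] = -30*l^2 + 2*l - 2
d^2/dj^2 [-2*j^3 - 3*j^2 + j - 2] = -12*j - 6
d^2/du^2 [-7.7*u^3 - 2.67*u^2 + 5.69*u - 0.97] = -46.2*u - 5.34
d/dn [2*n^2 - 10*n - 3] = 4*n - 10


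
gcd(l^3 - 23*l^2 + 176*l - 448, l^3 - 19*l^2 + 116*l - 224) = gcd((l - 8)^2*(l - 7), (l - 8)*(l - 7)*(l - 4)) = l^2 - 15*l + 56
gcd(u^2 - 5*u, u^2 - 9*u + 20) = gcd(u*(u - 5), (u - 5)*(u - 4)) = u - 5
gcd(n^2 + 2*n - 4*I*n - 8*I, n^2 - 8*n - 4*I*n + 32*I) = n - 4*I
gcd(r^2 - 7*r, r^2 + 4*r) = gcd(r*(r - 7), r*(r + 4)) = r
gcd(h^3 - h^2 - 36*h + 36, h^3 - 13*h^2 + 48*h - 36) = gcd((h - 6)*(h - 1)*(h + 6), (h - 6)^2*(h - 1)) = h^2 - 7*h + 6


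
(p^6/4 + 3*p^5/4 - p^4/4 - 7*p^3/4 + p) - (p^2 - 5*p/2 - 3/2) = p^6/4 + 3*p^5/4 - p^4/4 - 7*p^3/4 - p^2 + 7*p/2 + 3/2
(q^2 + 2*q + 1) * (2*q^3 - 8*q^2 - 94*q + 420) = 2*q^5 - 4*q^4 - 108*q^3 + 224*q^2 + 746*q + 420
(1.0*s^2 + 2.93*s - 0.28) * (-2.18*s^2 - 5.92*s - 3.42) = -2.18*s^4 - 12.3074*s^3 - 20.1552*s^2 - 8.363*s + 0.9576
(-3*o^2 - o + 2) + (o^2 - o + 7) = -2*o^2 - 2*o + 9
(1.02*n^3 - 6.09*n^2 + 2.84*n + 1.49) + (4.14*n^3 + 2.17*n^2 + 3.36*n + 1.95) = 5.16*n^3 - 3.92*n^2 + 6.2*n + 3.44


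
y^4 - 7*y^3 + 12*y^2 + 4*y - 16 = (y - 4)*(y - 2)^2*(y + 1)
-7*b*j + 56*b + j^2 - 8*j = (-7*b + j)*(j - 8)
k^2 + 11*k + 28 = (k + 4)*(k + 7)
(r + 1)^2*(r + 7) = r^3 + 9*r^2 + 15*r + 7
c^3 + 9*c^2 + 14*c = c*(c + 2)*(c + 7)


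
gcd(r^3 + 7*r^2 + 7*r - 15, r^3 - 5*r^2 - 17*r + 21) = r^2 + 2*r - 3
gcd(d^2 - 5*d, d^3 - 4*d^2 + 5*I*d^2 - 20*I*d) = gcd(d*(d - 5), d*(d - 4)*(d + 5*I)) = d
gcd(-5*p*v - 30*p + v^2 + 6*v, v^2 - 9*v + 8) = 1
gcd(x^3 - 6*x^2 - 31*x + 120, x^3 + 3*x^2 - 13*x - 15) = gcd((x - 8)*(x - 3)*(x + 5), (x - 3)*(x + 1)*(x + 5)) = x^2 + 2*x - 15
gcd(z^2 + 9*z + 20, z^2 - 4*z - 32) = z + 4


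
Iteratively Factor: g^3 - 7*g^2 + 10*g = (g)*(g^2 - 7*g + 10) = g*(g - 5)*(g - 2)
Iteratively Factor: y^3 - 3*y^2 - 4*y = (y + 1)*(y^2 - 4*y) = (y - 4)*(y + 1)*(y)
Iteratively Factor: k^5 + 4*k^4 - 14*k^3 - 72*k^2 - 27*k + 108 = (k + 3)*(k^4 + k^3 - 17*k^2 - 21*k + 36) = (k + 3)^2*(k^3 - 2*k^2 - 11*k + 12) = (k - 1)*(k + 3)^2*(k^2 - k - 12) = (k - 1)*(k + 3)^3*(k - 4)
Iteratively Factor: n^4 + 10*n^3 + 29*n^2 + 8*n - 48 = (n + 4)*(n^3 + 6*n^2 + 5*n - 12) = (n + 4)^2*(n^2 + 2*n - 3) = (n + 3)*(n + 4)^2*(n - 1)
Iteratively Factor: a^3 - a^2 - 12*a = (a - 4)*(a^2 + 3*a) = (a - 4)*(a + 3)*(a)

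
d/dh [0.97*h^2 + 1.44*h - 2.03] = 1.94*h + 1.44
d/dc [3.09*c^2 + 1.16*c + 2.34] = 6.18*c + 1.16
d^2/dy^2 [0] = 0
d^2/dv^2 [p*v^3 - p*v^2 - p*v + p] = 2*p*(3*v - 1)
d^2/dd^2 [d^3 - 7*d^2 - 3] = 6*d - 14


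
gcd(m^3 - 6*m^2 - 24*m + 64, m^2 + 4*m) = m + 4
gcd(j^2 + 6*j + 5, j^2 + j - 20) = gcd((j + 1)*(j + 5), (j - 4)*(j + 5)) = j + 5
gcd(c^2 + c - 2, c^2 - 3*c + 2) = c - 1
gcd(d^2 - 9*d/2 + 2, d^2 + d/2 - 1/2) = d - 1/2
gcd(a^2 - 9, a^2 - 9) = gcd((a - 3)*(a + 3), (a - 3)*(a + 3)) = a^2 - 9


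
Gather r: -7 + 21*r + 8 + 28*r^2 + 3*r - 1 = 28*r^2 + 24*r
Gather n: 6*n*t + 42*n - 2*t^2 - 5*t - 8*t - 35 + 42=n*(6*t + 42) - 2*t^2 - 13*t + 7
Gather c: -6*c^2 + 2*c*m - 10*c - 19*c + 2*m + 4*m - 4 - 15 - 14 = -6*c^2 + c*(2*m - 29) + 6*m - 33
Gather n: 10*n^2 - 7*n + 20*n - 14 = 10*n^2 + 13*n - 14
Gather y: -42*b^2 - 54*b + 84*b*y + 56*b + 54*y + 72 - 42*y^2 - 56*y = -42*b^2 + 2*b - 42*y^2 + y*(84*b - 2) + 72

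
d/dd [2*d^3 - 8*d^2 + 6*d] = 6*d^2 - 16*d + 6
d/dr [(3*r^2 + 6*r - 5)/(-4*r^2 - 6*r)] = (3*r^2 - 20*r - 15)/(2*r^2*(4*r^2 + 12*r + 9))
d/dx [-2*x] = -2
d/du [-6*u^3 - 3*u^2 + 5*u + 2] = -18*u^2 - 6*u + 5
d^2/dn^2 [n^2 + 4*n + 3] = 2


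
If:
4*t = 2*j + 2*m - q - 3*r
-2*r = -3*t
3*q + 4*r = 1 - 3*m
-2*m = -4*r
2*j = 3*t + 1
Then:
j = 7/22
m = -4/11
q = 31/33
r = -2/11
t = -4/33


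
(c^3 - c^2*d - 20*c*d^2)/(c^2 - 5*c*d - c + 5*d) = c*(c + 4*d)/(c - 1)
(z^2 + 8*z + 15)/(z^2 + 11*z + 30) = (z + 3)/(z + 6)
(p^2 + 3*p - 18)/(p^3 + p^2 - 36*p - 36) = (p - 3)/(p^2 - 5*p - 6)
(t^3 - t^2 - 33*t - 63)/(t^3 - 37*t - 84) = (t + 3)/(t + 4)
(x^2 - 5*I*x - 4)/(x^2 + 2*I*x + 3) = (x - 4*I)/(x + 3*I)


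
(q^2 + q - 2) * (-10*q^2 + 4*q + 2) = -10*q^4 - 6*q^3 + 26*q^2 - 6*q - 4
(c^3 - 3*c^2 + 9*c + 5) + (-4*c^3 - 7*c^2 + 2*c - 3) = -3*c^3 - 10*c^2 + 11*c + 2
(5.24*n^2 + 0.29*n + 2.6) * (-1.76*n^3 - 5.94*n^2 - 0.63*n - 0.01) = -9.2224*n^5 - 31.636*n^4 - 9.5998*n^3 - 15.6791*n^2 - 1.6409*n - 0.026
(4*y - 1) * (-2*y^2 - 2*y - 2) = -8*y^3 - 6*y^2 - 6*y + 2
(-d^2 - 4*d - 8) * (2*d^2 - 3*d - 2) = -2*d^4 - 5*d^3 - 2*d^2 + 32*d + 16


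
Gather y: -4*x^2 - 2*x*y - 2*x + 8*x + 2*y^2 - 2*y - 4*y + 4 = -4*x^2 + 6*x + 2*y^2 + y*(-2*x - 6) + 4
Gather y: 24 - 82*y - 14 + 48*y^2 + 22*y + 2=48*y^2 - 60*y + 12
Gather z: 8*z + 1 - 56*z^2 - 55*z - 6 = -56*z^2 - 47*z - 5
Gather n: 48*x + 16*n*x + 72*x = 16*n*x + 120*x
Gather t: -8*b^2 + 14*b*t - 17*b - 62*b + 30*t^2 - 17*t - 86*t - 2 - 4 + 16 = -8*b^2 - 79*b + 30*t^2 + t*(14*b - 103) + 10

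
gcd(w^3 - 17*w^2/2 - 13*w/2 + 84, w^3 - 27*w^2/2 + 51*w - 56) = w^2 - 23*w/2 + 28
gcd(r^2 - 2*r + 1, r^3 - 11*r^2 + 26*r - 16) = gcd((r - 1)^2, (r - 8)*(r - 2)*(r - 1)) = r - 1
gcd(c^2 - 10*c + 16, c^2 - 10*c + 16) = c^2 - 10*c + 16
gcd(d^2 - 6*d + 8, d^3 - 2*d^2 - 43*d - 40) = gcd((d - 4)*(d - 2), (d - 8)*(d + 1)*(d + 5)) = 1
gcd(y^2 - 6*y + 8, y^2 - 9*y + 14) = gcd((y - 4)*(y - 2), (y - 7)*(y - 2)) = y - 2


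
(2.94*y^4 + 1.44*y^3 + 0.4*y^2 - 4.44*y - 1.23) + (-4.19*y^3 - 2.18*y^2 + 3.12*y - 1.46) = 2.94*y^4 - 2.75*y^3 - 1.78*y^2 - 1.32*y - 2.69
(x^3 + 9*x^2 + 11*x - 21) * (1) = x^3 + 9*x^2 + 11*x - 21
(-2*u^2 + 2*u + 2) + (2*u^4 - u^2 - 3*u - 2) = 2*u^4 - 3*u^2 - u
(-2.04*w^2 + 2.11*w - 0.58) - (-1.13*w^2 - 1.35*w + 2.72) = -0.91*w^2 + 3.46*w - 3.3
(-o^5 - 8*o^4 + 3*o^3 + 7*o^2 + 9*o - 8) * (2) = -2*o^5 - 16*o^4 + 6*o^3 + 14*o^2 + 18*o - 16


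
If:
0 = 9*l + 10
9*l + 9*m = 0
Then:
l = -10/9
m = 10/9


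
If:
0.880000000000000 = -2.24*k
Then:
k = -0.39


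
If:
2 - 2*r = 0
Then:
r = 1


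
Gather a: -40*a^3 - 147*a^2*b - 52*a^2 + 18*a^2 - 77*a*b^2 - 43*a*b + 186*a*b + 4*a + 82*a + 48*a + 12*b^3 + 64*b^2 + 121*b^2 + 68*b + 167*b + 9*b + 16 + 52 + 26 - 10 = -40*a^3 + a^2*(-147*b - 34) + a*(-77*b^2 + 143*b + 134) + 12*b^3 + 185*b^2 + 244*b + 84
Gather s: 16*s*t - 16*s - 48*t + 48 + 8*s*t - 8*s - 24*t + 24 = s*(24*t - 24) - 72*t + 72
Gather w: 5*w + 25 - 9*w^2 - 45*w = -9*w^2 - 40*w + 25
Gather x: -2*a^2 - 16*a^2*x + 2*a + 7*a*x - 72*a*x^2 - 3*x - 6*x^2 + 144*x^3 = -2*a^2 + 2*a + 144*x^3 + x^2*(-72*a - 6) + x*(-16*a^2 + 7*a - 3)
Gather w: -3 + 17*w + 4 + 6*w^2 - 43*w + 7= 6*w^2 - 26*w + 8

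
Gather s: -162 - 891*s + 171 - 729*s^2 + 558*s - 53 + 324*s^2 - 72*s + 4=-405*s^2 - 405*s - 40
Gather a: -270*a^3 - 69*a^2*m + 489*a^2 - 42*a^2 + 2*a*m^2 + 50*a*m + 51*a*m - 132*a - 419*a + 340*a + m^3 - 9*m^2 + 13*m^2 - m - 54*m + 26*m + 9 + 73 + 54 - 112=-270*a^3 + a^2*(447 - 69*m) + a*(2*m^2 + 101*m - 211) + m^3 + 4*m^2 - 29*m + 24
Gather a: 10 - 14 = -4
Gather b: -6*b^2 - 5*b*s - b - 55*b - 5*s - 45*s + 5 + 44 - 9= -6*b^2 + b*(-5*s - 56) - 50*s + 40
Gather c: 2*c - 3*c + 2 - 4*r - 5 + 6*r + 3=-c + 2*r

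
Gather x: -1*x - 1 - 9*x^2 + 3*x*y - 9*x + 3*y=-9*x^2 + x*(3*y - 10) + 3*y - 1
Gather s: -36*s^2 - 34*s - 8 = -36*s^2 - 34*s - 8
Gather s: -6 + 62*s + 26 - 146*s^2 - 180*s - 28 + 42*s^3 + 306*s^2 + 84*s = 42*s^3 + 160*s^2 - 34*s - 8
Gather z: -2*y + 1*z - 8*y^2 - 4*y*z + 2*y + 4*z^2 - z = -8*y^2 - 4*y*z + 4*z^2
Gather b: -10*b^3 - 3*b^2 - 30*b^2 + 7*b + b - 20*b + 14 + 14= -10*b^3 - 33*b^2 - 12*b + 28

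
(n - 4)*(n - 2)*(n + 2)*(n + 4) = n^4 - 20*n^2 + 64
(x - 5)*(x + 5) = x^2 - 25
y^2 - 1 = (y - 1)*(y + 1)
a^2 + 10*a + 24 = (a + 4)*(a + 6)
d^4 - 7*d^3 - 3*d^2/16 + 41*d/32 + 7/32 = (d - 7)*(d - 1/2)*(d + 1/4)^2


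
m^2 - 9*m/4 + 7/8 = (m - 7/4)*(m - 1/2)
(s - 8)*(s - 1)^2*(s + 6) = s^4 - 4*s^3 - 43*s^2 + 94*s - 48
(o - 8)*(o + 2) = o^2 - 6*o - 16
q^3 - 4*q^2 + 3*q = q*(q - 3)*(q - 1)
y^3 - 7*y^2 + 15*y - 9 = (y - 3)^2*(y - 1)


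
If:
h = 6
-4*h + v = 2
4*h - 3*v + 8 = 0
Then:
No Solution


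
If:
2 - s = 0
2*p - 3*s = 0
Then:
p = 3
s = 2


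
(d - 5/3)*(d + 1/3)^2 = d^3 - d^2 - d - 5/27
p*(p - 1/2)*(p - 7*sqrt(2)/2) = p^3 - 7*sqrt(2)*p^2/2 - p^2/2 + 7*sqrt(2)*p/4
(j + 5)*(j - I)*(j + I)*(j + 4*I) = j^4 + 5*j^3 + 4*I*j^3 + j^2 + 20*I*j^2 + 5*j + 4*I*j + 20*I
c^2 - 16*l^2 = (c - 4*l)*(c + 4*l)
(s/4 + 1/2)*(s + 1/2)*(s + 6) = s^3/4 + 17*s^2/8 + 4*s + 3/2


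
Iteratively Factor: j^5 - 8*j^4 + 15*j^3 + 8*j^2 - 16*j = (j + 1)*(j^4 - 9*j^3 + 24*j^2 - 16*j) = (j - 4)*(j + 1)*(j^3 - 5*j^2 + 4*j) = (j - 4)^2*(j + 1)*(j^2 - j) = j*(j - 4)^2*(j + 1)*(j - 1)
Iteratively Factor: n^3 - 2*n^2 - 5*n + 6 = (n + 2)*(n^2 - 4*n + 3) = (n - 1)*(n + 2)*(n - 3)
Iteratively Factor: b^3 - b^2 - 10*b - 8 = (b - 4)*(b^2 + 3*b + 2) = (b - 4)*(b + 2)*(b + 1)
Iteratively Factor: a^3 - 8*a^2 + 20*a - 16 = (a - 4)*(a^2 - 4*a + 4) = (a - 4)*(a - 2)*(a - 2)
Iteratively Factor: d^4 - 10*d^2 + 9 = (d - 1)*(d^3 + d^2 - 9*d - 9) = (d - 1)*(d + 1)*(d^2 - 9) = (d - 3)*(d - 1)*(d + 1)*(d + 3)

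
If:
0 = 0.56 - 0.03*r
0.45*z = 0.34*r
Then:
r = 18.67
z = 14.10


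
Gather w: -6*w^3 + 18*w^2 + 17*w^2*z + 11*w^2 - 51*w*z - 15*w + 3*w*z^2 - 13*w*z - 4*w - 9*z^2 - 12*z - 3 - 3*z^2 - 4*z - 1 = -6*w^3 + w^2*(17*z + 29) + w*(3*z^2 - 64*z - 19) - 12*z^2 - 16*z - 4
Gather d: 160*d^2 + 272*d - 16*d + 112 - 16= 160*d^2 + 256*d + 96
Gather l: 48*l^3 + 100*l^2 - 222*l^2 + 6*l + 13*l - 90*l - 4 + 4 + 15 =48*l^3 - 122*l^2 - 71*l + 15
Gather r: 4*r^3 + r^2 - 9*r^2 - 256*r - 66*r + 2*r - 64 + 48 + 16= 4*r^3 - 8*r^2 - 320*r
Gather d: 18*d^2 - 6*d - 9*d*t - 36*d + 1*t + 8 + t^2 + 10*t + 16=18*d^2 + d*(-9*t - 42) + t^2 + 11*t + 24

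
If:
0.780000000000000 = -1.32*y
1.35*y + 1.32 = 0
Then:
No Solution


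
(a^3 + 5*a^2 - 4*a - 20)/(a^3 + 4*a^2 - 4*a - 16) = (a + 5)/(a + 4)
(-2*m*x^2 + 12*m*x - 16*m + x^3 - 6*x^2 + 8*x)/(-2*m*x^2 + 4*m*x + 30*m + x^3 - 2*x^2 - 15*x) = (x^2 - 6*x + 8)/(x^2 - 2*x - 15)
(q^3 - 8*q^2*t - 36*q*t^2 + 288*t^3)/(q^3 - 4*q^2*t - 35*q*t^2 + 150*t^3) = (q^2 - 14*q*t + 48*t^2)/(q^2 - 10*q*t + 25*t^2)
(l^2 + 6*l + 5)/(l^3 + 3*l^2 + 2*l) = (l + 5)/(l*(l + 2))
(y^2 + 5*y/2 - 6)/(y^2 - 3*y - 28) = (y - 3/2)/(y - 7)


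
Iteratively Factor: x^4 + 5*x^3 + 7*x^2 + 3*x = (x + 1)*(x^3 + 4*x^2 + 3*x) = (x + 1)^2*(x^2 + 3*x) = (x + 1)^2*(x + 3)*(x)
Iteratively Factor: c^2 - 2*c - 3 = (c + 1)*(c - 3)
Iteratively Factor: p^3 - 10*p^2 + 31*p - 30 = (p - 3)*(p^2 - 7*p + 10) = (p - 5)*(p - 3)*(p - 2)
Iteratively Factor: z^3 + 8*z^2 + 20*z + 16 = (z + 2)*(z^2 + 6*z + 8) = (z + 2)*(z + 4)*(z + 2)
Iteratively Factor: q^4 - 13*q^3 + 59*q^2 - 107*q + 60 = (q - 4)*(q^3 - 9*q^2 + 23*q - 15) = (q - 4)*(q - 3)*(q^2 - 6*q + 5) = (q - 4)*(q - 3)*(q - 1)*(q - 5)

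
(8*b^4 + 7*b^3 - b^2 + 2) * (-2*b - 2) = -16*b^5 - 30*b^4 - 12*b^3 + 2*b^2 - 4*b - 4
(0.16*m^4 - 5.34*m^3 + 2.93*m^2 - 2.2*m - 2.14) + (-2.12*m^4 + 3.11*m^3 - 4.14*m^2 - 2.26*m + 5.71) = -1.96*m^4 - 2.23*m^3 - 1.21*m^2 - 4.46*m + 3.57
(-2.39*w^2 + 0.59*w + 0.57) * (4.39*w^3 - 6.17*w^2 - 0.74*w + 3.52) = -10.4921*w^5 + 17.3364*w^4 + 0.6306*w^3 - 12.3663*w^2 + 1.655*w + 2.0064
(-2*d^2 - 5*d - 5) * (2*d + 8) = -4*d^3 - 26*d^2 - 50*d - 40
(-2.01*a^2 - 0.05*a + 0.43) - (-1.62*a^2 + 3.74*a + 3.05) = -0.39*a^2 - 3.79*a - 2.62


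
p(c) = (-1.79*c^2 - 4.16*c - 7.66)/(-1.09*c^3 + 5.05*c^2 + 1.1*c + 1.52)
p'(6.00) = -2.06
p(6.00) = 2.13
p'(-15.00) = -0.00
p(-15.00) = -0.07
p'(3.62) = -1.46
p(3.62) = -2.31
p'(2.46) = -0.19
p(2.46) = -1.55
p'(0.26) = 4.47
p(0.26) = -4.16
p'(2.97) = -0.53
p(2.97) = -1.72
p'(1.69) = 0.30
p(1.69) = -1.58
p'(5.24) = -21.63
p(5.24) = 7.22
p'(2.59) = -0.26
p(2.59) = -1.58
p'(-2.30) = -0.09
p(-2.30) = -0.19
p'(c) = (-3.58*c - 4.16)/(-1.09*c^3 + 5.05*c^2 + 1.1*c + 1.52) + (-1.79*c^2 - 4.16*c - 7.66)*(3.27*c^2 - 10.1*c - 1.1)/(-1.09*c^3 + 5.05*c^2 + 1.1*c + 1.52)^2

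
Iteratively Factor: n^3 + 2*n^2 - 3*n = (n + 3)*(n^2 - n) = n*(n + 3)*(n - 1)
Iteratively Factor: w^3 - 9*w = (w)*(w^2 - 9) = w*(w + 3)*(w - 3)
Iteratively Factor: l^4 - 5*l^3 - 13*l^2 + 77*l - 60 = (l + 4)*(l^3 - 9*l^2 + 23*l - 15) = (l - 5)*(l + 4)*(l^2 - 4*l + 3) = (l - 5)*(l - 1)*(l + 4)*(l - 3)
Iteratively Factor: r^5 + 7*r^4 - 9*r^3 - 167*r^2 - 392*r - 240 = (r + 4)*(r^4 + 3*r^3 - 21*r^2 - 83*r - 60) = (r - 5)*(r + 4)*(r^3 + 8*r^2 + 19*r + 12) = (r - 5)*(r + 1)*(r + 4)*(r^2 + 7*r + 12) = (r - 5)*(r + 1)*(r + 3)*(r + 4)*(r + 4)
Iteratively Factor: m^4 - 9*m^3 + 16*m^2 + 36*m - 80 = (m - 2)*(m^3 - 7*m^2 + 2*m + 40) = (m - 4)*(m - 2)*(m^2 - 3*m - 10) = (m - 4)*(m - 2)*(m + 2)*(m - 5)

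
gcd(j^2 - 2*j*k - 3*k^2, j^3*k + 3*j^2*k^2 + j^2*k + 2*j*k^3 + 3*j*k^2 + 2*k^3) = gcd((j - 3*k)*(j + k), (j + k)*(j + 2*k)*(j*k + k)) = j + k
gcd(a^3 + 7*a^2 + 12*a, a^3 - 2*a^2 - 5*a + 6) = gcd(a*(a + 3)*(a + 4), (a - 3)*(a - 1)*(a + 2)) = 1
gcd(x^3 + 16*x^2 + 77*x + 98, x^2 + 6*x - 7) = x + 7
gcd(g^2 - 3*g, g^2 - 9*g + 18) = g - 3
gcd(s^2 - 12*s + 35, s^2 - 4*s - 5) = s - 5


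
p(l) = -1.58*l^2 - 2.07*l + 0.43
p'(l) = -3.16*l - 2.07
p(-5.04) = -29.27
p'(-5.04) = 13.86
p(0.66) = -1.62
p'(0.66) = -4.16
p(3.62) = -27.77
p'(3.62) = -13.51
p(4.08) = -34.32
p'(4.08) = -14.96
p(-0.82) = 1.07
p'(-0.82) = 0.52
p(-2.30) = -3.17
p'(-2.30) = 5.20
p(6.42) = -77.98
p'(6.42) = -22.36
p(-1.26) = 0.53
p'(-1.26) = 1.91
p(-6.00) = -44.03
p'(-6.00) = 16.89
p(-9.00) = -108.92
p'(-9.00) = 26.37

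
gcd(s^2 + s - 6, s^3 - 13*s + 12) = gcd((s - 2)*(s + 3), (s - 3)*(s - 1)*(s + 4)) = 1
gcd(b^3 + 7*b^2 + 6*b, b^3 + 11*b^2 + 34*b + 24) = b^2 + 7*b + 6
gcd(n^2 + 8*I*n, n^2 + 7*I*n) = n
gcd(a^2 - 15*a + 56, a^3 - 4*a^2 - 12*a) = 1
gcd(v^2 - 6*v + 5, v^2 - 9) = 1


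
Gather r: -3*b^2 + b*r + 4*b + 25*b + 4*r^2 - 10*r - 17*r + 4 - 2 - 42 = -3*b^2 + 29*b + 4*r^2 + r*(b - 27) - 40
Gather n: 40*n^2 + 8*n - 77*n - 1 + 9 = 40*n^2 - 69*n + 8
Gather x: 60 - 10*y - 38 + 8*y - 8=14 - 2*y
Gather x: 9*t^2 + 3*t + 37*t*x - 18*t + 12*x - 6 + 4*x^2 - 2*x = 9*t^2 - 15*t + 4*x^2 + x*(37*t + 10) - 6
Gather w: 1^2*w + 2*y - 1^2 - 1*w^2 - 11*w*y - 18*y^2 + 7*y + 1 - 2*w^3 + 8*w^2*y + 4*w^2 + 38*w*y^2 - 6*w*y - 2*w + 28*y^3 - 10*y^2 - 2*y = -2*w^3 + w^2*(8*y + 3) + w*(38*y^2 - 17*y - 1) + 28*y^3 - 28*y^2 + 7*y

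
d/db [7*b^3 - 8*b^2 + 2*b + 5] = 21*b^2 - 16*b + 2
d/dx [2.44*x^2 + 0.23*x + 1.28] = 4.88*x + 0.23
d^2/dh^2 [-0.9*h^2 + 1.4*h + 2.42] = -1.80000000000000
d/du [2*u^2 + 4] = 4*u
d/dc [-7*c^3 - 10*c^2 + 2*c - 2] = -21*c^2 - 20*c + 2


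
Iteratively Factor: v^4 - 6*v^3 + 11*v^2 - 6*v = (v)*(v^3 - 6*v^2 + 11*v - 6) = v*(v - 1)*(v^2 - 5*v + 6) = v*(v - 3)*(v - 1)*(v - 2)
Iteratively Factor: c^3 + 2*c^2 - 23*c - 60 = (c + 4)*(c^2 - 2*c - 15) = (c - 5)*(c + 4)*(c + 3)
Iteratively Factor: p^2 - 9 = (p - 3)*(p + 3)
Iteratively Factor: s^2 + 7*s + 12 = (s + 3)*(s + 4)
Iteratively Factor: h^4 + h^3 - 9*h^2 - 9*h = (h - 3)*(h^3 + 4*h^2 + 3*h) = (h - 3)*(h + 3)*(h^2 + h) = h*(h - 3)*(h + 3)*(h + 1)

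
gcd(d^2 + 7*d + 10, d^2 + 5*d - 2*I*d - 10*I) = d + 5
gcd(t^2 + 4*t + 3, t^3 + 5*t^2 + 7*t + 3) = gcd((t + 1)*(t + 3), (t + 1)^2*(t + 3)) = t^2 + 4*t + 3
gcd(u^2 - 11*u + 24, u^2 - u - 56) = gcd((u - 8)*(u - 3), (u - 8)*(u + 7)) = u - 8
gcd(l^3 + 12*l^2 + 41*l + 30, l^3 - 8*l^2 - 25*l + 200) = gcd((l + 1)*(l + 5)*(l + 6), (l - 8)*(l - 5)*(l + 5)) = l + 5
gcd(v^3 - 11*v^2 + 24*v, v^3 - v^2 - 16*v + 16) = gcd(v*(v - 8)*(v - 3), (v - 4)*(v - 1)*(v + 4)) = 1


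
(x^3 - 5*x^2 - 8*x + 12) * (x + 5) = x^4 - 33*x^2 - 28*x + 60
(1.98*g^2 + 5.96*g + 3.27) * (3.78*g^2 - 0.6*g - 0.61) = 7.4844*g^4 + 21.3408*g^3 + 7.5768*g^2 - 5.5976*g - 1.9947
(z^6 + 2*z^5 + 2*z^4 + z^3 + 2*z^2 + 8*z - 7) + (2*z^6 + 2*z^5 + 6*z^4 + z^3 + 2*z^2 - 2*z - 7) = 3*z^6 + 4*z^5 + 8*z^4 + 2*z^3 + 4*z^2 + 6*z - 14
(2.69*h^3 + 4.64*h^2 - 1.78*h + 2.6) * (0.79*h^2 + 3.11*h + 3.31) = 2.1251*h^5 + 12.0315*h^4 + 21.9281*h^3 + 11.8766*h^2 + 2.1942*h + 8.606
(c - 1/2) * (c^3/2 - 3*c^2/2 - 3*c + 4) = c^4/2 - 7*c^3/4 - 9*c^2/4 + 11*c/2 - 2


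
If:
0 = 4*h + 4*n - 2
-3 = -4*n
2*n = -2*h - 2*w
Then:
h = -1/4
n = 3/4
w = -1/2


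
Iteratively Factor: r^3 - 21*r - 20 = (r - 5)*(r^2 + 5*r + 4) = (r - 5)*(r + 4)*(r + 1)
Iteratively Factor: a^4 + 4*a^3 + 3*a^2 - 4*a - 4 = (a + 2)*(a^3 + 2*a^2 - a - 2) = (a - 1)*(a + 2)*(a^2 + 3*a + 2) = (a - 1)*(a + 1)*(a + 2)*(a + 2)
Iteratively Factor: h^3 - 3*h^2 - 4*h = (h)*(h^2 - 3*h - 4) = h*(h - 4)*(h + 1)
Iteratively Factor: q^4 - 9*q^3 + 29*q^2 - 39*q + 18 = (q - 2)*(q^3 - 7*q^2 + 15*q - 9) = (q - 2)*(q - 1)*(q^2 - 6*q + 9) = (q - 3)*(q - 2)*(q - 1)*(q - 3)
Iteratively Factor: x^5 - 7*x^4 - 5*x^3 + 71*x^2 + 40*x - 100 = (x + 2)*(x^4 - 9*x^3 + 13*x^2 + 45*x - 50) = (x - 1)*(x + 2)*(x^3 - 8*x^2 + 5*x + 50) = (x - 1)*(x + 2)^2*(x^2 - 10*x + 25) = (x - 5)*(x - 1)*(x + 2)^2*(x - 5)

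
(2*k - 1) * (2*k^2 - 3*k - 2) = 4*k^3 - 8*k^2 - k + 2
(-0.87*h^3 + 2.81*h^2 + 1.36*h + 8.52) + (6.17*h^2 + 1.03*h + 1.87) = -0.87*h^3 + 8.98*h^2 + 2.39*h + 10.39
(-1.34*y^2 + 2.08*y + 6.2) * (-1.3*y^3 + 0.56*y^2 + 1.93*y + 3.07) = 1.742*y^5 - 3.4544*y^4 - 9.4814*y^3 + 3.3726*y^2 + 18.3516*y + 19.034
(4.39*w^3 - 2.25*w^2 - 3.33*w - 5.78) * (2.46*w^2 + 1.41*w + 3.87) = 10.7994*w^5 + 0.654899999999999*w^4 + 5.625*w^3 - 27.6216*w^2 - 21.0369*w - 22.3686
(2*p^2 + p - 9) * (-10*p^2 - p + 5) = -20*p^4 - 12*p^3 + 99*p^2 + 14*p - 45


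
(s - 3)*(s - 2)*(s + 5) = s^3 - 19*s + 30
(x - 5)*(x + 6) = x^2 + x - 30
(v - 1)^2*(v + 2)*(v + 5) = v^4 + 5*v^3 - 3*v^2 - 13*v + 10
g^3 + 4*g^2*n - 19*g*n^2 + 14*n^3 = (g - 2*n)*(g - n)*(g + 7*n)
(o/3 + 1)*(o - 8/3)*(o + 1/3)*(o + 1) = o^4/3 + 5*o^3/9 - 65*o^2/27 - 95*o/27 - 8/9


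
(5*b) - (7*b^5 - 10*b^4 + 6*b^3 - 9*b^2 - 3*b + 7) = -7*b^5 + 10*b^4 - 6*b^3 + 9*b^2 + 8*b - 7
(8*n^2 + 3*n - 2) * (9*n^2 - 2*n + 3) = 72*n^4 + 11*n^3 + 13*n - 6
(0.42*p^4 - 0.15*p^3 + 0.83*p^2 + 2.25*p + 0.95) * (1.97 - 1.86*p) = -0.7812*p^5 + 1.1064*p^4 - 1.8393*p^3 - 2.5499*p^2 + 2.6655*p + 1.8715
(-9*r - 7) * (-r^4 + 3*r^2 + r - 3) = 9*r^5 + 7*r^4 - 27*r^3 - 30*r^2 + 20*r + 21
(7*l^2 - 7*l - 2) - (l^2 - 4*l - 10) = 6*l^2 - 3*l + 8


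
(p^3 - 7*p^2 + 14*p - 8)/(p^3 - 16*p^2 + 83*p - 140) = (p^2 - 3*p + 2)/(p^2 - 12*p + 35)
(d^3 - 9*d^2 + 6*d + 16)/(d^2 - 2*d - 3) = (d^2 - 10*d + 16)/(d - 3)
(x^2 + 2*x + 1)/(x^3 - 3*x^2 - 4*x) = (x + 1)/(x*(x - 4))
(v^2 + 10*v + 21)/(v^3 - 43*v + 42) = (v + 3)/(v^2 - 7*v + 6)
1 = 1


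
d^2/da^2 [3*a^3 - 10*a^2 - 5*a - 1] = 18*a - 20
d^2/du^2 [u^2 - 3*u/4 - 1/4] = 2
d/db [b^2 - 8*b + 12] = 2*b - 8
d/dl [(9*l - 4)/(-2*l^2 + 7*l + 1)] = (18*l^2 - 16*l + 37)/(4*l^4 - 28*l^3 + 45*l^2 + 14*l + 1)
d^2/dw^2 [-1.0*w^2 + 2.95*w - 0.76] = -2.00000000000000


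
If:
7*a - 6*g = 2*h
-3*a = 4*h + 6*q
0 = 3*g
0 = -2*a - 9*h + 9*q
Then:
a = 0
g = 0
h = 0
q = 0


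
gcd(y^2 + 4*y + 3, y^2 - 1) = y + 1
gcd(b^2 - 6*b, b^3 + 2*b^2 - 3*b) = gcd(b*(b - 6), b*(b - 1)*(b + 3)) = b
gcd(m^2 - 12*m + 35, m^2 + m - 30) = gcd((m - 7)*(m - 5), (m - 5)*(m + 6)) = m - 5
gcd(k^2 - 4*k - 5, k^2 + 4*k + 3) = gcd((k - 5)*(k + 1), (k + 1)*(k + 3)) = k + 1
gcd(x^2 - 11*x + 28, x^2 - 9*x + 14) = x - 7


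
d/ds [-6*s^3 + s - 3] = 1 - 18*s^2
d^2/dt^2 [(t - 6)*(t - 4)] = 2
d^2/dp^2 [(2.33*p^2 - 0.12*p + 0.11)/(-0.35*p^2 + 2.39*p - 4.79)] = (-4.44089209850063e-16*p^4 - 3.86869*p^3 + 23.35662*p^2 - 0.654990000000008*p - 105.059794)/(0.042875*p^6 - 0.878325*p^5 + 7.75803*p^4 - 37.692929*p^3 + 106.174182*p^2 - 164.509197*p + 109.902239)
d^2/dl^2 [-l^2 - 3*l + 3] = -2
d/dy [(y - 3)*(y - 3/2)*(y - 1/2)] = 3*y^2 - 10*y + 27/4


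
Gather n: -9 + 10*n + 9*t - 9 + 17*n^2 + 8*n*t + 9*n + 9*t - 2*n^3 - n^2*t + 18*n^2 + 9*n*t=-2*n^3 + n^2*(35 - t) + n*(17*t + 19) + 18*t - 18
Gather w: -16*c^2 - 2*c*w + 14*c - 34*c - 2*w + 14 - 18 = -16*c^2 - 20*c + w*(-2*c - 2) - 4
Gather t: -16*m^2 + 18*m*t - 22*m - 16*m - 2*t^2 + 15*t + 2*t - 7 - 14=-16*m^2 - 38*m - 2*t^2 + t*(18*m + 17) - 21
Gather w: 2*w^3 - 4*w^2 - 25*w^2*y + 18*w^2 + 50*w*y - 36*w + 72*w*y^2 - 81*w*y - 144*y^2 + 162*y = 2*w^3 + w^2*(14 - 25*y) + w*(72*y^2 - 31*y - 36) - 144*y^2 + 162*y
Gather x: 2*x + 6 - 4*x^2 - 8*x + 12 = -4*x^2 - 6*x + 18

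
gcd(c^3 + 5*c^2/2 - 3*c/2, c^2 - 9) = c + 3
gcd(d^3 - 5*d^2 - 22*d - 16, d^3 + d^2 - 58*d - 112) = d^2 - 6*d - 16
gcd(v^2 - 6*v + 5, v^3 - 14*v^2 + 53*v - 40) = v^2 - 6*v + 5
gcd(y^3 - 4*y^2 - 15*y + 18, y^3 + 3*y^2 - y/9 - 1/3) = y + 3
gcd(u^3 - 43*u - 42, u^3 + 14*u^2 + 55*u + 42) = u^2 + 7*u + 6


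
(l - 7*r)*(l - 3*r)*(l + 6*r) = l^3 - 4*l^2*r - 39*l*r^2 + 126*r^3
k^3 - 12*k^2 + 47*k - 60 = (k - 5)*(k - 4)*(k - 3)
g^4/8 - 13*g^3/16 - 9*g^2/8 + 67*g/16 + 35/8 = (g/4 + 1/4)*(g/2 + 1)*(g - 7)*(g - 5/2)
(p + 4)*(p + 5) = p^2 + 9*p + 20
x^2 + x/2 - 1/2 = (x - 1/2)*(x + 1)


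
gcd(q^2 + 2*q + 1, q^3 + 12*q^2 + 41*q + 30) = q + 1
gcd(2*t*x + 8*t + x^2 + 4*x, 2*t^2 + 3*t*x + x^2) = 2*t + x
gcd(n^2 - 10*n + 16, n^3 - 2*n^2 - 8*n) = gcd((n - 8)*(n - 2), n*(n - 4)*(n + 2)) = 1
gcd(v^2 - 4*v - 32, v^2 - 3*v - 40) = v - 8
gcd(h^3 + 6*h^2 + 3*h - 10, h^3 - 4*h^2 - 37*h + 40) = h^2 + 4*h - 5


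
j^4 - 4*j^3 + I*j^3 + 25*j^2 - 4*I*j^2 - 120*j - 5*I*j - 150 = (j - 5)*(j + 1)*(j - 5*I)*(j + 6*I)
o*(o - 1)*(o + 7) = o^3 + 6*o^2 - 7*o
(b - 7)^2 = b^2 - 14*b + 49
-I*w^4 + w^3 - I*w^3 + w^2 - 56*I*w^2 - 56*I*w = w*(w - 7*I)*(w + 8*I)*(-I*w - I)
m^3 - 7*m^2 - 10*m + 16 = (m - 8)*(m - 1)*(m + 2)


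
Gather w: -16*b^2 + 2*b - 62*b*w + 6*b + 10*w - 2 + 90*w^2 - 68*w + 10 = -16*b^2 + 8*b + 90*w^2 + w*(-62*b - 58) + 8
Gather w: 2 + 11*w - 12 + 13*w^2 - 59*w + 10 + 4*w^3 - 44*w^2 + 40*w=4*w^3 - 31*w^2 - 8*w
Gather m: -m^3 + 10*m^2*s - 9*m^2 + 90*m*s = -m^3 + m^2*(10*s - 9) + 90*m*s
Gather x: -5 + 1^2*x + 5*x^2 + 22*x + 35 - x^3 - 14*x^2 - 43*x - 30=-x^3 - 9*x^2 - 20*x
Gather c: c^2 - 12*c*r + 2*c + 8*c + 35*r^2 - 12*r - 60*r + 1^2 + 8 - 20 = c^2 + c*(10 - 12*r) + 35*r^2 - 72*r - 11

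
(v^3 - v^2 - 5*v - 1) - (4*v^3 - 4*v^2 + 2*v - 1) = -3*v^3 + 3*v^2 - 7*v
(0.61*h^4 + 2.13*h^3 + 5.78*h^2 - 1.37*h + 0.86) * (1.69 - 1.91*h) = -1.1651*h^5 - 3.0374*h^4 - 7.4401*h^3 + 12.3849*h^2 - 3.9579*h + 1.4534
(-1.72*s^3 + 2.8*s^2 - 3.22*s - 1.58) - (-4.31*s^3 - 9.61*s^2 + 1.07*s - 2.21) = 2.59*s^3 + 12.41*s^2 - 4.29*s + 0.63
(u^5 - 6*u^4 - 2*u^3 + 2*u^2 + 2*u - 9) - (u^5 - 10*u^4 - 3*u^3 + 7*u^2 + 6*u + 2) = 4*u^4 + u^3 - 5*u^2 - 4*u - 11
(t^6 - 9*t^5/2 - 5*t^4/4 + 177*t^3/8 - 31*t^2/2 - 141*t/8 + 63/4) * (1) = t^6 - 9*t^5/2 - 5*t^4/4 + 177*t^3/8 - 31*t^2/2 - 141*t/8 + 63/4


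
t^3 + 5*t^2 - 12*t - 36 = (t - 3)*(t + 2)*(t + 6)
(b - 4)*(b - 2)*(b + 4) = b^3 - 2*b^2 - 16*b + 32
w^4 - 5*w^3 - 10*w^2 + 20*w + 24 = (w - 6)*(w - 2)*(w + 1)*(w + 2)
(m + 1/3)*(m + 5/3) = m^2 + 2*m + 5/9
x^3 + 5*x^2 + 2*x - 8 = (x - 1)*(x + 2)*(x + 4)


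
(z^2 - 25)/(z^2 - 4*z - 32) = (25 - z^2)/(-z^2 + 4*z + 32)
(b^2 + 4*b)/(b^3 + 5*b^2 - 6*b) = (b + 4)/(b^2 + 5*b - 6)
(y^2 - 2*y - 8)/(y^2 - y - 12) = (y + 2)/(y + 3)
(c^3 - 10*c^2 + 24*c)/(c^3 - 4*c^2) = (c - 6)/c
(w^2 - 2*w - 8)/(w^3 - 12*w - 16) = 1/(w + 2)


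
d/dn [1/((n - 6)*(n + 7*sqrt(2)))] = ((6 - n)*(n + 7*sqrt(2)) - (n - 6)^2)/((n - 6)^3*(n + 7*sqrt(2))^2)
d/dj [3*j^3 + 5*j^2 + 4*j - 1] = 9*j^2 + 10*j + 4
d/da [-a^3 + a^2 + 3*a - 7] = -3*a^2 + 2*a + 3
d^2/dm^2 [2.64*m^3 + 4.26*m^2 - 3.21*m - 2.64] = 15.84*m + 8.52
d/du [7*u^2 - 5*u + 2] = 14*u - 5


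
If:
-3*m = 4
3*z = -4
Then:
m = -4/3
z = -4/3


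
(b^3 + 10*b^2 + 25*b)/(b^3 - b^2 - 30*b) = (b + 5)/(b - 6)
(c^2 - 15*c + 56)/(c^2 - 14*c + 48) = (c - 7)/(c - 6)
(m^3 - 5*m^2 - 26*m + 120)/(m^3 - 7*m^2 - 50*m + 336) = (m^2 + m - 20)/(m^2 - m - 56)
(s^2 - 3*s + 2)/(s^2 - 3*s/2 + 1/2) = 2*(s - 2)/(2*s - 1)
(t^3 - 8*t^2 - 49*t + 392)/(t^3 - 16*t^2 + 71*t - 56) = (t + 7)/(t - 1)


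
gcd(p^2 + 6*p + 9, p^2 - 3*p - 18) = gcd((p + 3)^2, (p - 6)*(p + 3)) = p + 3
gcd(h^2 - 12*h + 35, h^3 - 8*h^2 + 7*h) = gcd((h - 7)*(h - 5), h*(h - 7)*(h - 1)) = h - 7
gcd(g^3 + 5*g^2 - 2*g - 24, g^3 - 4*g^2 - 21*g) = g + 3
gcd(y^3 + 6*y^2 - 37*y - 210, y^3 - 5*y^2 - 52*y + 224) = y + 7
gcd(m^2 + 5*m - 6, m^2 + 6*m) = m + 6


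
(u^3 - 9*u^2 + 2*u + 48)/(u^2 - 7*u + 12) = (u^2 - 6*u - 16)/(u - 4)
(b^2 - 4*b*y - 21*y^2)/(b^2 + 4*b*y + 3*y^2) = (b - 7*y)/(b + y)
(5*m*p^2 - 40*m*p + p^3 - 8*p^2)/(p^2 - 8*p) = 5*m + p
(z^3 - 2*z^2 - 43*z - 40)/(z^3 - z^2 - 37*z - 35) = (z - 8)/(z - 7)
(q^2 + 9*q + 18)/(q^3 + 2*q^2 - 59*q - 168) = (q + 6)/(q^2 - q - 56)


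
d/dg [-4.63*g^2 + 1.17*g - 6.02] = 1.17 - 9.26*g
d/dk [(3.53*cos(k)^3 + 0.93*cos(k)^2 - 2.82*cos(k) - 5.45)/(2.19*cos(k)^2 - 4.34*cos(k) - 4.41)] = (-7.7307*cos(k)^4 + 30.6404*cos(k)^3 + 44.5623*cos(k)^2 - 15.6684*cos(k) + 11.2168)*sin(k)/(4.7961*cos(k)^4 - 19.0092*cos(k)^3 - 0.4802*cos(k)^2 + 38.2788*cos(k) + 19.4481)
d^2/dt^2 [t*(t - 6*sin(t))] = 6*t*sin(t) - 12*cos(t) + 2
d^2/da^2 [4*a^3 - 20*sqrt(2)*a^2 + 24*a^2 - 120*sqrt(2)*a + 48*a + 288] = 24*a - 40*sqrt(2) + 48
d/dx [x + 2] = 1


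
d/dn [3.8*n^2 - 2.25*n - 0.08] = 7.6*n - 2.25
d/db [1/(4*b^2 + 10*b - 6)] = (-4*b - 5)/(2*(2*b^2 + 5*b - 3)^2)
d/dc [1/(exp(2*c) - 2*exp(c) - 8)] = 2*(1 - exp(c))*exp(c)/(-exp(2*c) + 2*exp(c) + 8)^2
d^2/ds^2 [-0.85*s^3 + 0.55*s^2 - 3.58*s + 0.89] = 1.1 - 5.1*s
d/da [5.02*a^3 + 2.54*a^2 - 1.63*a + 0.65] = 15.06*a^2 + 5.08*a - 1.63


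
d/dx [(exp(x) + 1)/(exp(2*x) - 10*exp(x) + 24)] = (-2*(exp(x) - 5)*(exp(x) + 1) + exp(2*x) - 10*exp(x) + 24)*exp(x)/(exp(2*x) - 10*exp(x) + 24)^2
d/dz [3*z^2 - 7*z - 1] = 6*z - 7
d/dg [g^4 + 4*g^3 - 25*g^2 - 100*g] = 4*g^3 + 12*g^2 - 50*g - 100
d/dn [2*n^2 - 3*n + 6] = 4*n - 3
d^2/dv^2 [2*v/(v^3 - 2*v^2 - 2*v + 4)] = 4*(v*(-3*v^2 + 4*v + 2)^2 + (-3*v^2 - v*(3*v - 2) + 4*v + 2)*(v^3 - 2*v^2 - 2*v + 4))/(v^3 - 2*v^2 - 2*v + 4)^3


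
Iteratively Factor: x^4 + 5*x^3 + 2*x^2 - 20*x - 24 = (x + 3)*(x^3 + 2*x^2 - 4*x - 8) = (x + 2)*(x + 3)*(x^2 - 4) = (x + 2)^2*(x + 3)*(x - 2)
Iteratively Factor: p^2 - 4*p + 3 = (p - 1)*(p - 3)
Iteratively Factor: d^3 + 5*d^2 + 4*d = (d)*(d^2 + 5*d + 4) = d*(d + 1)*(d + 4)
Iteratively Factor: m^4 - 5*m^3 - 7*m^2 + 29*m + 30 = (m - 5)*(m^3 - 7*m - 6) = (m - 5)*(m + 2)*(m^2 - 2*m - 3) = (m - 5)*(m - 3)*(m + 2)*(m + 1)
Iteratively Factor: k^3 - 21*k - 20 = (k + 4)*(k^2 - 4*k - 5) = (k + 1)*(k + 4)*(k - 5)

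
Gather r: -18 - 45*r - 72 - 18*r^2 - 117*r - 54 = -18*r^2 - 162*r - 144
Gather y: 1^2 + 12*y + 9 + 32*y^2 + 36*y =32*y^2 + 48*y + 10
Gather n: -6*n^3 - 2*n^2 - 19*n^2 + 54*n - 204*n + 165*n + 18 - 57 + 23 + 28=-6*n^3 - 21*n^2 + 15*n + 12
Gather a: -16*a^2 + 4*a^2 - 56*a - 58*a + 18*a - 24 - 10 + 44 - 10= -12*a^2 - 96*a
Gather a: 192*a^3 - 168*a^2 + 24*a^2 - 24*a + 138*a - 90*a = 192*a^3 - 144*a^2 + 24*a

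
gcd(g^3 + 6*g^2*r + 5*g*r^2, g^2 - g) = g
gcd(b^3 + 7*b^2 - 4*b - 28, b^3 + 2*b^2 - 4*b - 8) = b^2 - 4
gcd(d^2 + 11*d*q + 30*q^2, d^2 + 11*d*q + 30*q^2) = d^2 + 11*d*q + 30*q^2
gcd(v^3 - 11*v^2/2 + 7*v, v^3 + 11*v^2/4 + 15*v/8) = v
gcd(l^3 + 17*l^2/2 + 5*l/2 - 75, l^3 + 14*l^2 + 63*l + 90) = l^2 + 11*l + 30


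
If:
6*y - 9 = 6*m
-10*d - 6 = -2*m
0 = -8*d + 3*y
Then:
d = -27/14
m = -93/14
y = -36/7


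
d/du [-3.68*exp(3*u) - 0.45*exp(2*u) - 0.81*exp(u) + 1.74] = (-11.04*exp(2*u) - 0.9*exp(u) - 0.81)*exp(u)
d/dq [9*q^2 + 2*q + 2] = 18*q + 2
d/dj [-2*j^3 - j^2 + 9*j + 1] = -6*j^2 - 2*j + 9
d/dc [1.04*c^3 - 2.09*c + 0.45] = 3.12*c^2 - 2.09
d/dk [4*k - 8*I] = 4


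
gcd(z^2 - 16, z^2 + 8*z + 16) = z + 4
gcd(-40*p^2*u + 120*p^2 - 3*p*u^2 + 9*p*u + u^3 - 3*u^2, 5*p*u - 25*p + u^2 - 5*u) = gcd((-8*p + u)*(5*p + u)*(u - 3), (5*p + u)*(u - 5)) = 5*p + u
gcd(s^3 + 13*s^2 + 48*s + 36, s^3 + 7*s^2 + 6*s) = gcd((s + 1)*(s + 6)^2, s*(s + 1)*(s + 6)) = s^2 + 7*s + 6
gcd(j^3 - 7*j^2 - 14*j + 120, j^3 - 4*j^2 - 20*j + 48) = j^2 - 2*j - 24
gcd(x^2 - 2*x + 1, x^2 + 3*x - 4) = x - 1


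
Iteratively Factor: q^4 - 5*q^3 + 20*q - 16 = (q - 4)*(q^3 - q^2 - 4*q + 4) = (q - 4)*(q + 2)*(q^2 - 3*q + 2) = (q - 4)*(q - 1)*(q + 2)*(q - 2)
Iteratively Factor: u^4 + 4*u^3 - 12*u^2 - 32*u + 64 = (u - 2)*(u^3 + 6*u^2 - 32) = (u - 2)*(u + 4)*(u^2 + 2*u - 8) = (u - 2)^2*(u + 4)*(u + 4)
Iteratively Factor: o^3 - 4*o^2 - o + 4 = (o - 4)*(o^2 - 1) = (o - 4)*(o - 1)*(o + 1)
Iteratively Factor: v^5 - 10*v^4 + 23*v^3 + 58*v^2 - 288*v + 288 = (v - 3)*(v^4 - 7*v^3 + 2*v^2 + 64*v - 96) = (v - 3)*(v - 2)*(v^3 - 5*v^2 - 8*v + 48) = (v - 4)*(v - 3)*(v - 2)*(v^2 - v - 12) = (v - 4)*(v - 3)*(v - 2)*(v + 3)*(v - 4)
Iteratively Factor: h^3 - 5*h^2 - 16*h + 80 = (h - 5)*(h^2 - 16) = (h - 5)*(h - 4)*(h + 4)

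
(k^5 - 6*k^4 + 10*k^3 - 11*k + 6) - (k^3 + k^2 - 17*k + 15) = k^5 - 6*k^4 + 9*k^3 - k^2 + 6*k - 9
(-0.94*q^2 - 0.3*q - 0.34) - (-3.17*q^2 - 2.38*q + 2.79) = 2.23*q^2 + 2.08*q - 3.13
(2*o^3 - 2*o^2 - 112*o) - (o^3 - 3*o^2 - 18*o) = o^3 + o^2 - 94*o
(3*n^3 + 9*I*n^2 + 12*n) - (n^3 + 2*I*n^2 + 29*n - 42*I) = 2*n^3 + 7*I*n^2 - 17*n + 42*I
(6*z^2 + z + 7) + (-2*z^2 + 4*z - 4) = 4*z^2 + 5*z + 3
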